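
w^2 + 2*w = w*(w + 2)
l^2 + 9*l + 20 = (l + 4)*(l + 5)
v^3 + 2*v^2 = v^2*(v + 2)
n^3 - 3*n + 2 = (n - 1)^2*(n + 2)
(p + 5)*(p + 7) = p^2 + 12*p + 35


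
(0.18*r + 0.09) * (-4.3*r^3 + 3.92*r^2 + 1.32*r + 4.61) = -0.774*r^4 + 0.3186*r^3 + 0.5904*r^2 + 0.9486*r + 0.4149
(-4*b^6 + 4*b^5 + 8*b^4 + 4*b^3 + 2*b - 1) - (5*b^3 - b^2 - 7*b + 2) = -4*b^6 + 4*b^5 + 8*b^4 - b^3 + b^2 + 9*b - 3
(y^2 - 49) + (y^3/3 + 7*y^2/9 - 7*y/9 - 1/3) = y^3/3 + 16*y^2/9 - 7*y/9 - 148/3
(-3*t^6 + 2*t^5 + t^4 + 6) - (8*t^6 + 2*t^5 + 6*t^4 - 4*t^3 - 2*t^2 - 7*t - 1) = -11*t^6 - 5*t^4 + 4*t^3 + 2*t^2 + 7*t + 7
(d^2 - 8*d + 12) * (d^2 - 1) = d^4 - 8*d^3 + 11*d^2 + 8*d - 12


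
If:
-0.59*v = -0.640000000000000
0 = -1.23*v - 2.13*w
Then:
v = 1.08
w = -0.63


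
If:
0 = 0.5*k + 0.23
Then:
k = -0.46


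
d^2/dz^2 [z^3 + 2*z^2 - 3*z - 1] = 6*z + 4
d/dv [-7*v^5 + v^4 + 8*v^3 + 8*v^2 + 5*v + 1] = -35*v^4 + 4*v^3 + 24*v^2 + 16*v + 5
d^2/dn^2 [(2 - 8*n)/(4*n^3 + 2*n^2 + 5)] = 8*(-8*n^2*(3*n + 1)^2*(4*n - 1) + (24*n^2 + 8*n + (4*n - 1)*(6*n + 1))*(4*n^3 + 2*n^2 + 5))/(4*n^3 + 2*n^2 + 5)^3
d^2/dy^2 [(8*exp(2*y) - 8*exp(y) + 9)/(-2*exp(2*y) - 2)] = 2*(2*exp(4*y) - exp(3*y) - 12*exp(2*y) + exp(y) + 2)*exp(y)/(exp(6*y) + 3*exp(4*y) + 3*exp(2*y) + 1)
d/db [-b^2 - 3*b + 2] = -2*b - 3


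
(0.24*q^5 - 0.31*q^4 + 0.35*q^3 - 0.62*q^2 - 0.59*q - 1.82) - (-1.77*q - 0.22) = 0.24*q^5 - 0.31*q^4 + 0.35*q^3 - 0.62*q^2 + 1.18*q - 1.6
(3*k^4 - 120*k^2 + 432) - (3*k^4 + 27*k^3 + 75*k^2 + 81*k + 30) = -27*k^3 - 195*k^2 - 81*k + 402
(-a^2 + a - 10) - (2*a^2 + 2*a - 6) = -3*a^2 - a - 4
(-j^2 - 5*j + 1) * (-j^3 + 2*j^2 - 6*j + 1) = j^5 + 3*j^4 - 5*j^3 + 31*j^2 - 11*j + 1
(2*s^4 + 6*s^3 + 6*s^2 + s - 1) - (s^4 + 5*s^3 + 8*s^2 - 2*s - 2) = s^4 + s^3 - 2*s^2 + 3*s + 1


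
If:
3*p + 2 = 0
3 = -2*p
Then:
No Solution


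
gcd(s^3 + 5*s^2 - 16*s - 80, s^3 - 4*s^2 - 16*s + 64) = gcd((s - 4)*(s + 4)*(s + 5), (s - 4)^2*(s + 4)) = s^2 - 16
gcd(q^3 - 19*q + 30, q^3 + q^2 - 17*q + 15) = q^2 + 2*q - 15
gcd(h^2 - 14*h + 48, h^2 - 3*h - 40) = h - 8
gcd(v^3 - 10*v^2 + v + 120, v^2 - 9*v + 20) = v - 5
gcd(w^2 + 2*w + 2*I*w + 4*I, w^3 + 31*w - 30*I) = 1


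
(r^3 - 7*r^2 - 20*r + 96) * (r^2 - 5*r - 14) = r^5 - 12*r^4 + r^3 + 294*r^2 - 200*r - 1344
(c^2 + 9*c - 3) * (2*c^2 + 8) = 2*c^4 + 18*c^3 + 2*c^2 + 72*c - 24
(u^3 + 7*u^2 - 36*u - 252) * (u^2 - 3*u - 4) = u^5 + 4*u^4 - 61*u^3 - 172*u^2 + 900*u + 1008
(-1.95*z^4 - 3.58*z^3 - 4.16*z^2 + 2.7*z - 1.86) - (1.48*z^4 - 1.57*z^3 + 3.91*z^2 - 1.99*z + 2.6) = -3.43*z^4 - 2.01*z^3 - 8.07*z^2 + 4.69*z - 4.46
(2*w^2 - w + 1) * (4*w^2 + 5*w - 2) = 8*w^4 + 6*w^3 - 5*w^2 + 7*w - 2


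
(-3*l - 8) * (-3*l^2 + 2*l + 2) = 9*l^3 + 18*l^2 - 22*l - 16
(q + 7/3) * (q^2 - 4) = q^3 + 7*q^2/3 - 4*q - 28/3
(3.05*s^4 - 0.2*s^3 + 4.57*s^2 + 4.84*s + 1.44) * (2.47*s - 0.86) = 7.5335*s^5 - 3.117*s^4 + 11.4599*s^3 + 8.0246*s^2 - 0.6056*s - 1.2384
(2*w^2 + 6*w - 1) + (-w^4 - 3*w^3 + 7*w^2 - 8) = -w^4 - 3*w^3 + 9*w^2 + 6*w - 9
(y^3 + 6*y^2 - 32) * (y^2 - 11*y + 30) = y^5 - 5*y^4 - 36*y^3 + 148*y^2 + 352*y - 960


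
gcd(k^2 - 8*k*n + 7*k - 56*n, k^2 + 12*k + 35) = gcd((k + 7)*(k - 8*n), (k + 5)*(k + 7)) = k + 7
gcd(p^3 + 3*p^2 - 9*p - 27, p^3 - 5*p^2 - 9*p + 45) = p^2 - 9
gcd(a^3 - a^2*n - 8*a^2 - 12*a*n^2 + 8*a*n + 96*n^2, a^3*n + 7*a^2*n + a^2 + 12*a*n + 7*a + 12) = 1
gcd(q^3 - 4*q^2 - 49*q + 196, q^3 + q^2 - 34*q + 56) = q^2 + 3*q - 28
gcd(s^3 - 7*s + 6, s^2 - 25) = 1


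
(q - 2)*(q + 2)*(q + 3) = q^3 + 3*q^2 - 4*q - 12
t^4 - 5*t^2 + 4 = (t - 2)*(t - 1)*(t + 1)*(t + 2)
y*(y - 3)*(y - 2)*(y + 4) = y^4 - y^3 - 14*y^2 + 24*y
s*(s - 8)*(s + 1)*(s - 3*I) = s^4 - 7*s^3 - 3*I*s^3 - 8*s^2 + 21*I*s^2 + 24*I*s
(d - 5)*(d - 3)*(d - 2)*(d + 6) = d^4 - 4*d^3 - 29*d^2 + 156*d - 180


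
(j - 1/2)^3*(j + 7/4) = j^4 + j^3/4 - 15*j^2/8 + 19*j/16 - 7/32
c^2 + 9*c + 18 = (c + 3)*(c + 6)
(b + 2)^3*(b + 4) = b^4 + 10*b^3 + 36*b^2 + 56*b + 32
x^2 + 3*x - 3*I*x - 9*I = (x + 3)*(x - 3*I)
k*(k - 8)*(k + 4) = k^3 - 4*k^2 - 32*k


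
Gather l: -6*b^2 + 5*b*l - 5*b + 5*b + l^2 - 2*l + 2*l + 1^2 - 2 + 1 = -6*b^2 + 5*b*l + l^2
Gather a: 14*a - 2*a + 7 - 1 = 12*a + 6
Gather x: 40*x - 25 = 40*x - 25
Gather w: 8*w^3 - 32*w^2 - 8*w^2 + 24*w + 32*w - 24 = 8*w^3 - 40*w^2 + 56*w - 24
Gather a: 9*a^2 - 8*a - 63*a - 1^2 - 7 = 9*a^2 - 71*a - 8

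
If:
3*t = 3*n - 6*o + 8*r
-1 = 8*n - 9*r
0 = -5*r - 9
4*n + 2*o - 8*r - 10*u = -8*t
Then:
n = -43/20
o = -5*u/7 - 249/70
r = -9/5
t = 10*u/7 + 23/140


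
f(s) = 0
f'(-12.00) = 0.00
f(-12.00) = 0.00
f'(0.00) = 0.00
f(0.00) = 0.00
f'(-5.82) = 0.00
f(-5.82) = 0.00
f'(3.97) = 0.00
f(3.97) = 0.00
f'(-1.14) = 0.00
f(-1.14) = 0.00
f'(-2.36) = 0.00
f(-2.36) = 0.00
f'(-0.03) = 0.00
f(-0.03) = 0.00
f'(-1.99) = 0.00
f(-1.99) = 0.00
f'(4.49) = 0.00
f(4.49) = 0.00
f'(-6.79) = 0.00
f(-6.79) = 0.00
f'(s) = 0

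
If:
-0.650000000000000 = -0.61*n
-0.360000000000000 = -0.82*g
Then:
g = 0.44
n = 1.07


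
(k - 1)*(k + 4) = k^2 + 3*k - 4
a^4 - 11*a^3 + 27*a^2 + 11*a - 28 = (a - 7)*(a - 4)*(a - 1)*(a + 1)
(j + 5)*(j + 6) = j^2 + 11*j + 30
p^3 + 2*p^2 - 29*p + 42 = (p - 3)*(p - 2)*(p + 7)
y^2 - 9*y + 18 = (y - 6)*(y - 3)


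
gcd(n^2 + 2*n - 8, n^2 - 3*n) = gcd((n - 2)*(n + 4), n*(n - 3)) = 1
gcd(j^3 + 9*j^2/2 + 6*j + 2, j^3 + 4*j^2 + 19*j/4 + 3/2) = j^2 + 5*j/2 + 1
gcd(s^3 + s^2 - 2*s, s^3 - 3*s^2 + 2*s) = s^2 - s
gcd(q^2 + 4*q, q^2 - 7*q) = q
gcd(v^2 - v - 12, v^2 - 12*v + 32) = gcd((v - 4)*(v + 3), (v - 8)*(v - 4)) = v - 4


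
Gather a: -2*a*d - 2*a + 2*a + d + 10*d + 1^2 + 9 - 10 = -2*a*d + 11*d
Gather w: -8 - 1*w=-w - 8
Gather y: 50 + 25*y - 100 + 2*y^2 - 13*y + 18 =2*y^2 + 12*y - 32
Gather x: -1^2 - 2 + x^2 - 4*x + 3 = x^2 - 4*x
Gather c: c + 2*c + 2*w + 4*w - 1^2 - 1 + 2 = 3*c + 6*w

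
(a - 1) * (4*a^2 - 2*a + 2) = 4*a^3 - 6*a^2 + 4*a - 2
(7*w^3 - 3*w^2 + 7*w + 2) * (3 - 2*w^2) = -14*w^5 + 6*w^4 + 7*w^3 - 13*w^2 + 21*w + 6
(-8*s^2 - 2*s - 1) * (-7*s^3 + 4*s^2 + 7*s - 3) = 56*s^5 - 18*s^4 - 57*s^3 + 6*s^2 - s + 3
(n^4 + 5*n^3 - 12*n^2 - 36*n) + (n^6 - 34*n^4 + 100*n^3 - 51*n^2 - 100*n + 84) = n^6 - 33*n^4 + 105*n^3 - 63*n^2 - 136*n + 84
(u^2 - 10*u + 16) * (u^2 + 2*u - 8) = u^4 - 8*u^3 - 12*u^2 + 112*u - 128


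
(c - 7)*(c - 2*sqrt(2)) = c^2 - 7*c - 2*sqrt(2)*c + 14*sqrt(2)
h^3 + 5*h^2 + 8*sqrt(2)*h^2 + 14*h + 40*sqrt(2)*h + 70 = (h + 5)*(h + sqrt(2))*(h + 7*sqrt(2))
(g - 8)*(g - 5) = g^2 - 13*g + 40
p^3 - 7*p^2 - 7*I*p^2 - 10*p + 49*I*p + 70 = (p - 7)*(p - 5*I)*(p - 2*I)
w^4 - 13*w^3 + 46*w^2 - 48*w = w*(w - 8)*(w - 3)*(w - 2)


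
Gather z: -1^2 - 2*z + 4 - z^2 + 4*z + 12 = -z^2 + 2*z + 15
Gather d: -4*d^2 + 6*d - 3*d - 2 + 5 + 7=-4*d^2 + 3*d + 10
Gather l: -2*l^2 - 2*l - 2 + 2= -2*l^2 - 2*l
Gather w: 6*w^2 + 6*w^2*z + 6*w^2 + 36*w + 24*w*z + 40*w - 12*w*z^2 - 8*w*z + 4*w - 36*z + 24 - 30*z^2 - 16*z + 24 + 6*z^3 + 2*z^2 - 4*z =w^2*(6*z + 12) + w*(-12*z^2 + 16*z + 80) + 6*z^3 - 28*z^2 - 56*z + 48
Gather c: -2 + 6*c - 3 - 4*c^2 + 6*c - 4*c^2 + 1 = -8*c^2 + 12*c - 4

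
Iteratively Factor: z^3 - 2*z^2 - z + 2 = (z - 1)*(z^2 - z - 2) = (z - 2)*(z - 1)*(z + 1)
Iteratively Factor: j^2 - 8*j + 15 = (j - 5)*(j - 3)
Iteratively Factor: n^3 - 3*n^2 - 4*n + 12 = (n - 3)*(n^2 - 4) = (n - 3)*(n - 2)*(n + 2)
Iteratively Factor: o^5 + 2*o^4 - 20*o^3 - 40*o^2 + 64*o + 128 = (o + 2)*(o^4 - 20*o^2 + 64) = (o + 2)*(o + 4)*(o^3 - 4*o^2 - 4*o + 16) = (o - 2)*(o + 2)*(o + 4)*(o^2 - 2*o - 8) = (o - 2)*(o + 2)^2*(o + 4)*(o - 4)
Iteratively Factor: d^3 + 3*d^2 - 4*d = (d - 1)*(d^2 + 4*d) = (d - 1)*(d + 4)*(d)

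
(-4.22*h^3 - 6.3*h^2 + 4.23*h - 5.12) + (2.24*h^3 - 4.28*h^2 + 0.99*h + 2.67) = -1.98*h^3 - 10.58*h^2 + 5.22*h - 2.45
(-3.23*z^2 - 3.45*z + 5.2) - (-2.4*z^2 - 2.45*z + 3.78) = -0.83*z^2 - 1.0*z + 1.42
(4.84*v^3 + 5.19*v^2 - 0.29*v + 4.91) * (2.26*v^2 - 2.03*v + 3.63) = 10.9384*v^5 + 1.9042*v^4 + 6.3781*v^3 + 30.525*v^2 - 11.02*v + 17.8233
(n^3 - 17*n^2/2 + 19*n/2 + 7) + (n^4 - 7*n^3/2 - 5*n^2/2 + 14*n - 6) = n^4 - 5*n^3/2 - 11*n^2 + 47*n/2 + 1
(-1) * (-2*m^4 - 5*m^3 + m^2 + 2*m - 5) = 2*m^4 + 5*m^3 - m^2 - 2*m + 5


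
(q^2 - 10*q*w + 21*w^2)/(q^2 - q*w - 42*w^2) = (q - 3*w)/(q + 6*w)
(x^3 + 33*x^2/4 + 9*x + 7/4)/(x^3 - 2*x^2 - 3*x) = (4*x^2 + 29*x + 7)/(4*x*(x - 3))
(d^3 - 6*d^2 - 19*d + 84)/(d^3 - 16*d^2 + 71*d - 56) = (d^2 + d - 12)/(d^2 - 9*d + 8)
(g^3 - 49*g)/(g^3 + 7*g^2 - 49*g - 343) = g/(g + 7)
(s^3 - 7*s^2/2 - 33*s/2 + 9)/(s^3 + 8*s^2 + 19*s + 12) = (s^2 - 13*s/2 + 3)/(s^2 + 5*s + 4)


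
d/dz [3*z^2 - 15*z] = 6*z - 15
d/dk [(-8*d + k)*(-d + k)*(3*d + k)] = -19*d^2 - 12*d*k + 3*k^2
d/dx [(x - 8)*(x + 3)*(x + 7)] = 3*x^2 + 4*x - 59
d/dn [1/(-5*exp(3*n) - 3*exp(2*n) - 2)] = (15*exp(n) + 6)*exp(2*n)/(5*exp(3*n) + 3*exp(2*n) + 2)^2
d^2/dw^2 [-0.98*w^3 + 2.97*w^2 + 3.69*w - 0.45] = 5.94 - 5.88*w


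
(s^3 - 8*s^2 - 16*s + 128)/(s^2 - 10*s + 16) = (s^2 - 16)/(s - 2)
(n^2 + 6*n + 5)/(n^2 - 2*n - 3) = (n + 5)/(n - 3)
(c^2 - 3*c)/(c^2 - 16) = c*(c - 3)/(c^2 - 16)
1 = 1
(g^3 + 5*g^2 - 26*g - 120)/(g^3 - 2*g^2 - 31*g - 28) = (g^2 + g - 30)/(g^2 - 6*g - 7)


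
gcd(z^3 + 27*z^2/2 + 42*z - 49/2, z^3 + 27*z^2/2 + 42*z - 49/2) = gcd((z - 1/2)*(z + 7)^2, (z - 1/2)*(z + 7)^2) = z^3 + 27*z^2/2 + 42*z - 49/2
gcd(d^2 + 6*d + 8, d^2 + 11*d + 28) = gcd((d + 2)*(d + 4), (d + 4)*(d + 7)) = d + 4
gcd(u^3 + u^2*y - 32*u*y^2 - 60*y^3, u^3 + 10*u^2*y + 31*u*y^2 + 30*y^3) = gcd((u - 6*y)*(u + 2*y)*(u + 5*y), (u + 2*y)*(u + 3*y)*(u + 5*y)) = u^2 + 7*u*y + 10*y^2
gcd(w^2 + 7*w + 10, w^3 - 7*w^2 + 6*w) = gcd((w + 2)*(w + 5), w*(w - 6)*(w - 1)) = 1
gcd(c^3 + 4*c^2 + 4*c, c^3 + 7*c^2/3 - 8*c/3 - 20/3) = c^2 + 4*c + 4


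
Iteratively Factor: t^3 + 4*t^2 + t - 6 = (t + 3)*(t^2 + t - 2) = (t + 2)*(t + 3)*(t - 1)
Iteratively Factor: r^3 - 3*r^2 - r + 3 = (r - 3)*(r^2 - 1) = (r - 3)*(r - 1)*(r + 1)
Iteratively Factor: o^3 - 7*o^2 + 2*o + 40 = (o - 5)*(o^2 - 2*o - 8) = (o - 5)*(o + 2)*(o - 4)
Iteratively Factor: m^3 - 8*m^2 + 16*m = (m - 4)*(m^2 - 4*m) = m*(m - 4)*(m - 4)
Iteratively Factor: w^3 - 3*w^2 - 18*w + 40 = (w - 2)*(w^2 - w - 20) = (w - 5)*(w - 2)*(w + 4)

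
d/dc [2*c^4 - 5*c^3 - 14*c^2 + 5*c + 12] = 8*c^3 - 15*c^2 - 28*c + 5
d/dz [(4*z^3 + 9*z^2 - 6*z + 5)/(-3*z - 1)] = 3*(-8*z^3 - 13*z^2 - 6*z + 7)/(9*z^2 + 6*z + 1)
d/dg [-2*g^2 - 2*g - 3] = -4*g - 2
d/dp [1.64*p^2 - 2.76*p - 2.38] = 3.28*p - 2.76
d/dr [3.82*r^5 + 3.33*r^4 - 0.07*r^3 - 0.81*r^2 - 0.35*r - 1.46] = 19.1*r^4 + 13.32*r^3 - 0.21*r^2 - 1.62*r - 0.35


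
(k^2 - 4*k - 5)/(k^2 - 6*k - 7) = (k - 5)/(k - 7)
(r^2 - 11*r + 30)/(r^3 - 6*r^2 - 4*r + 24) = (r - 5)/(r^2 - 4)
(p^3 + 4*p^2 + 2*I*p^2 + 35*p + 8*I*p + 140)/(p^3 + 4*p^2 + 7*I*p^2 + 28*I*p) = (p - 5*I)/p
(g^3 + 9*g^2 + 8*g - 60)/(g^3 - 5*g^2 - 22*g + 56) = (g^2 + 11*g + 30)/(g^2 - 3*g - 28)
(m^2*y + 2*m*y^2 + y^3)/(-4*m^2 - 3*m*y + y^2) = y*(m + y)/(-4*m + y)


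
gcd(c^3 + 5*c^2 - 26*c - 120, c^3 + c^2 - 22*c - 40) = c^2 - c - 20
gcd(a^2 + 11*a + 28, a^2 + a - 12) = a + 4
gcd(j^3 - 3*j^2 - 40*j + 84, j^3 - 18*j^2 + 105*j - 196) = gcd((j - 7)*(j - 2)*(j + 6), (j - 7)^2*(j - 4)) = j - 7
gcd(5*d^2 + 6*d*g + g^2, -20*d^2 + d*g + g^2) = 5*d + g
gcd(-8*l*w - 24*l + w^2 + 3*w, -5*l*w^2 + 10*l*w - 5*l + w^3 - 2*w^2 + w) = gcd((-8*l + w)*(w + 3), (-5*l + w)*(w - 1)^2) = 1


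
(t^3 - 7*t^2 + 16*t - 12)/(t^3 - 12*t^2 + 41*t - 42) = (t - 2)/(t - 7)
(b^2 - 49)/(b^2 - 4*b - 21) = (b + 7)/(b + 3)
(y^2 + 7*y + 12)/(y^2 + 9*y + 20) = (y + 3)/(y + 5)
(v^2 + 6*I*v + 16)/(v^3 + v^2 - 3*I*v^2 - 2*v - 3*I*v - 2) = (v + 8*I)/(v^2 + v*(1 - I) - I)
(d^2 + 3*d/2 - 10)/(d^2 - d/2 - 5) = (d + 4)/(d + 2)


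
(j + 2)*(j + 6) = j^2 + 8*j + 12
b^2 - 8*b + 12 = (b - 6)*(b - 2)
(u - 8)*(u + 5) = u^2 - 3*u - 40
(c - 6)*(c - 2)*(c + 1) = c^3 - 7*c^2 + 4*c + 12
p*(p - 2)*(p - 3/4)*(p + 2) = p^4 - 3*p^3/4 - 4*p^2 + 3*p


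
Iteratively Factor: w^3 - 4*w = (w + 2)*(w^2 - 2*w) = (w - 2)*(w + 2)*(w)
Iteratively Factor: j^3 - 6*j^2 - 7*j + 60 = (j + 3)*(j^2 - 9*j + 20) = (j - 4)*(j + 3)*(j - 5)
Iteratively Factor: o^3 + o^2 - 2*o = (o - 1)*(o^2 + 2*o) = (o - 1)*(o + 2)*(o)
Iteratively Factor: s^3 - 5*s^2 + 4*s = (s - 1)*(s^2 - 4*s) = s*(s - 1)*(s - 4)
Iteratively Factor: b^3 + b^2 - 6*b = (b - 2)*(b^2 + 3*b) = (b - 2)*(b + 3)*(b)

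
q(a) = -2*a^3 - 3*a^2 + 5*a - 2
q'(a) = -6*a^2 - 6*a + 5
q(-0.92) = -7.58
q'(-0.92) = 5.44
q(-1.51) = -9.50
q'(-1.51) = 0.38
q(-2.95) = 8.49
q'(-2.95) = -29.52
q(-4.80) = 126.06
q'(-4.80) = -104.44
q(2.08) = -22.58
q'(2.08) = -33.44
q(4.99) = -300.25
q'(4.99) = -174.34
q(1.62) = -10.28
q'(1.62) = -20.47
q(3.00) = -68.00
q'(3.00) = -67.00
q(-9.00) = 1168.00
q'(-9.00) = -427.00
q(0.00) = -2.00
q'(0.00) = 5.00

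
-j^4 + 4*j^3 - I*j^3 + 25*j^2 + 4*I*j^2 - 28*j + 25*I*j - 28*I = (j - 7)*(j + 4)*(-I*j + 1)*(-I*j + I)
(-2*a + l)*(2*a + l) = -4*a^2 + l^2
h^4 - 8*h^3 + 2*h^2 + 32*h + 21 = (h - 7)*(h - 3)*(h + 1)^2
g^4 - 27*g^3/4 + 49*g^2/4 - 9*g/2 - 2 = (g - 4)*(g - 2)*(g - 1)*(g + 1/4)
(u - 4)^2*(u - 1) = u^3 - 9*u^2 + 24*u - 16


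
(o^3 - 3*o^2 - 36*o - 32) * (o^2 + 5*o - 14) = o^5 + 2*o^4 - 65*o^3 - 170*o^2 + 344*o + 448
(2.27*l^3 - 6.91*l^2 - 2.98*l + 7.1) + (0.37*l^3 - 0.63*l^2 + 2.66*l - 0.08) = 2.64*l^3 - 7.54*l^2 - 0.32*l + 7.02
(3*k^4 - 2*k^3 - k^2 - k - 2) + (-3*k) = 3*k^4 - 2*k^3 - k^2 - 4*k - 2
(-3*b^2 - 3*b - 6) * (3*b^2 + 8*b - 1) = -9*b^4 - 33*b^3 - 39*b^2 - 45*b + 6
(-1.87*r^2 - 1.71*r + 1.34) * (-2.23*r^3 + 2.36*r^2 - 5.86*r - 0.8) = 4.1701*r^5 - 0.5999*r^4 + 3.9344*r^3 + 14.679*r^2 - 6.4844*r - 1.072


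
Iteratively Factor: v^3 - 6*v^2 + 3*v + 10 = (v - 5)*(v^2 - v - 2) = (v - 5)*(v - 2)*(v + 1)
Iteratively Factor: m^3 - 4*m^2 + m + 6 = (m - 3)*(m^2 - m - 2) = (m - 3)*(m - 2)*(m + 1)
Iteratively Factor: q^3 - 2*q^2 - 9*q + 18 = (q - 2)*(q^2 - 9) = (q - 2)*(q + 3)*(q - 3)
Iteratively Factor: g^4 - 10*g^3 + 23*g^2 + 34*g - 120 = (g - 5)*(g^3 - 5*g^2 - 2*g + 24) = (g - 5)*(g - 3)*(g^2 - 2*g - 8) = (g - 5)*(g - 4)*(g - 3)*(g + 2)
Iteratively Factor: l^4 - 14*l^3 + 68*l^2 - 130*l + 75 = (l - 1)*(l^3 - 13*l^2 + 55*l - 75) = (l - 3)*(l - 1)*(l^2 - 10*l + 25) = (l - 5)*(l - 3)*(l - 1)*(l - 5)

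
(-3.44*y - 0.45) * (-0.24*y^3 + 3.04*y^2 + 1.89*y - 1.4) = 0.8256*y^4 - 10.3496*y^3 - 7.8696*y^2 + 3.9655*y + 0.63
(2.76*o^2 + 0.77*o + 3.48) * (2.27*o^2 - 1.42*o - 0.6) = 6.2652*o^4 - 2.1713*o^3 + 5.1502*o^2 - 5.4036*o - 2.088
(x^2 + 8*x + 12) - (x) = x^2 + 7*x + 12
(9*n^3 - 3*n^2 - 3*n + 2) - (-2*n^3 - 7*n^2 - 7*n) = 11*n^3 + 4*n^2 + 4*n + 2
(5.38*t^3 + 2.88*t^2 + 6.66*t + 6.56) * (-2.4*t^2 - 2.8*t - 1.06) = -12.912*t^5 - 21.976*t^4 - 29.7508*t^3 - 37.4448*t^2 - 25.4276*t - 6.9536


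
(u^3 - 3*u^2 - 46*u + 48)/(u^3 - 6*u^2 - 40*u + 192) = (u - 1)/(u - 4)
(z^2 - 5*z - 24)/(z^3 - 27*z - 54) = (z - 8)/(z^2 - 3*z - 18)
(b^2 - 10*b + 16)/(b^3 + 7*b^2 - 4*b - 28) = (b - 8)/(b^2 + 9*b + 14)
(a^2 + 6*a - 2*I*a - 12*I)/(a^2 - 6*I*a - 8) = (a + 6)/(a - 4*I)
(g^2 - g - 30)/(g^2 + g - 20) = (g - 6)/(g - 4)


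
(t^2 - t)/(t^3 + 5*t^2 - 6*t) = 1/(t + 6)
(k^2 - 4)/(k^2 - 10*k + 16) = (k + 2)/(k - 8)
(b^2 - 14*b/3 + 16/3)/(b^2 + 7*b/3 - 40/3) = (b - 2)/(b + 5)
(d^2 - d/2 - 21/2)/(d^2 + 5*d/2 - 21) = (d + 3)/(d + 6)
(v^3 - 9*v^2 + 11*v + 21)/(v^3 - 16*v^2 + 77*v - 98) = (v^2 - 2*v - 3)/(v^2 - 9*v + 14)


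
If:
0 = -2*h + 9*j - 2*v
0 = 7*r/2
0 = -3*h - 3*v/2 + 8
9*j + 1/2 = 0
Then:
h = 67/12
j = -1/18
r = 0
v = -35/6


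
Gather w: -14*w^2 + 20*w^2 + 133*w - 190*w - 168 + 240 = 6*w^2 - 57*w + 72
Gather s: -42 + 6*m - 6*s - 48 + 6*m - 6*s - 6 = 12*m - 12*s - 96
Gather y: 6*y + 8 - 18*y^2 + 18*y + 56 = -18*y^2 + 24*y + 64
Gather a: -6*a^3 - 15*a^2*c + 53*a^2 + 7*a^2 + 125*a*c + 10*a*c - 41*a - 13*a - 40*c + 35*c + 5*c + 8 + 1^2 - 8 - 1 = -6*a^3 + a^2*(60 - 15*c) + a*(135*c - 54)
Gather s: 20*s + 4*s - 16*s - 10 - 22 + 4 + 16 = 8*s - 12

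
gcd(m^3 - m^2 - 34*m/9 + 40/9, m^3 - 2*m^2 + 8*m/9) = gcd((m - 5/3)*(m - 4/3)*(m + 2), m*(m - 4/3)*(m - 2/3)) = m - 4/3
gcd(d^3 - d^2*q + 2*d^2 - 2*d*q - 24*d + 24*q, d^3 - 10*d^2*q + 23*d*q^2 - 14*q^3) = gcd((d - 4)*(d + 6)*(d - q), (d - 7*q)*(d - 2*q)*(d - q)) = -d + q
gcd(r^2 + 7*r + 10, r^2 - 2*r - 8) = r + 2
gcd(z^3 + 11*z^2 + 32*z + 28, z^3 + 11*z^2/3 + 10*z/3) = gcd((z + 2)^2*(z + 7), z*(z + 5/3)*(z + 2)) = z + 2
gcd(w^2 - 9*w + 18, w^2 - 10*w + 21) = w - 3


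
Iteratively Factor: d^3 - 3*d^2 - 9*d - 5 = (d + 1)*(d^2 - 4*d - 5) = (d + 1)^2*(d - 5)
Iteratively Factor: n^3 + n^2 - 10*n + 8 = (n + 4)*(n^2 - 3*n + 2) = (n - 1)*(n + 4)*(n - 2)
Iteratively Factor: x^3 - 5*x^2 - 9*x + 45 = (x + 3)*(x^2 - 8*x + 15) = (x - 5)*(x + 3)*(x - 3)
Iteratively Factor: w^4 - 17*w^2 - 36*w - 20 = (w - 5)*(w^3 + 5*w^2 + 8*w + 4) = (w - 5)*(w + 2)*(w^2 + 3*w + 2) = (w - 5)*(w + 1)*(w + 2)*(w + 2)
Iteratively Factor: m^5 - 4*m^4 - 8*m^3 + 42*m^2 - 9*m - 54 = (m - 2)*(m^4 - 2*m^3 - 12*m^2 + 18*m + 27) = (m - 2)*(m + 1)*(m^3 - 3*m^2 - 9*m + 27) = (m - 3)*(m - 2)*(m + 1)*(m^2 - 9) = (m - 3)^2*(m - 2)*(m + 1)*(m + 3)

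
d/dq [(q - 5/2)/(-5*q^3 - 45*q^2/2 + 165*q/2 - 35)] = (8*q^3 - 12*q^2 - 90*q + 137)/(5*(4*q^6 + 36*q^5 - 51*q^4 - 538*q^3 + 1341*q^2 - 924*q + 196))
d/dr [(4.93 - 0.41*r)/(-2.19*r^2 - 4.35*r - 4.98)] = (-0.8979*r^2 + 21.5934*r + 23.4873)/(4.7961*r^4 + 19.053*r^3 + 40.7349*r^2 + 43.326*r + 24.8004)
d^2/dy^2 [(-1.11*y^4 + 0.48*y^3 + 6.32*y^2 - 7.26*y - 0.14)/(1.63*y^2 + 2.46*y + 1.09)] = (-5.898318*y^6 - 26.705268*y^5 - 52.136478*y^4 - 132.77982*y^3 - 77.70732*y^2 + 77.446548*y + 52.75454)/(4.330747*y^6 + 19.607922*y^5 + 38.280387*y^4 + 41.111028*y^3 + 25.598541*y^2 + 8.768178*y + 1.295029)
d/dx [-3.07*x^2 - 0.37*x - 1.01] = -6.14*x - 0.37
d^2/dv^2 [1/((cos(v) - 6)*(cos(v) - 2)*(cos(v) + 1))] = (12*sin(v)^6 + 112*sin(v)^4*cos(v) - 228*sin(v)^4 - 304*sin(v)^2*cos(v) + 454*sin(v)^2 + 3*cos(v)^6 - 35*cos(v)^5 - 38)/((cos(v) - 6)^3*(cos(v) - 2)^3*(cos(v) + 1)^3)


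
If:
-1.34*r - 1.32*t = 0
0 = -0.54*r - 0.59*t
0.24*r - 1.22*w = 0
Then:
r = 0.00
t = 0.00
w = 0.00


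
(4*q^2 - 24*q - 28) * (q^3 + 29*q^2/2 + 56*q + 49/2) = 4*q^5 + 34*q^4 - 152*q^3 - 1652*q^2 - 2156*q - 686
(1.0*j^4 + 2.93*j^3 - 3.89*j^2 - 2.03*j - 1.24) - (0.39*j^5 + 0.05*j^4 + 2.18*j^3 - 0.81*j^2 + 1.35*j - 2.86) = -0.39*j^5 + 0.95*j^4 + 0.75*j^3 - 3.08*j^2 - 3.38*j + 1.62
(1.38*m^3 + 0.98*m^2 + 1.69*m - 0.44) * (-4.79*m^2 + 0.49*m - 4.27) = -6.6102*m^5 - 4.018*m^4 - 13.5075*m^3 - 1.2489*m^2 - 7.4319*m + 1.8788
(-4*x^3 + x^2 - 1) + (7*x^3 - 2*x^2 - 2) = 3*x^3 - x^2 - 3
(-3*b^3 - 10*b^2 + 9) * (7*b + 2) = -21*b^4 - 76*b^3 - 20*b^2 + 63*b + 18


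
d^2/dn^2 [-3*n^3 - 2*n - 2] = -18*n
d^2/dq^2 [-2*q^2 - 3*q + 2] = -4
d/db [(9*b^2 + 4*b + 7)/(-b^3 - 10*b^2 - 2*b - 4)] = (9*b^4 + 8*b^3 + 43*b^2 + 68*b - 2)/(b^6 + 20*b^5 + 104*b^4 + 48*b^3 + 84*b^2 + 16*b + 16)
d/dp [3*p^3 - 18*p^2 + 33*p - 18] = 9*p^2 - 36*p + 33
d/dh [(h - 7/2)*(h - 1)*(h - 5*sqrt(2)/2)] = 3*h^2 - 9*h - 5*sqrt(2)*h + 7/2 + 45*sqrt(2)/4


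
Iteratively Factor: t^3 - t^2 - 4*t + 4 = (t - 2)*(t^2 + t - 2) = (t - 2)*(t + 2)*(t - 1)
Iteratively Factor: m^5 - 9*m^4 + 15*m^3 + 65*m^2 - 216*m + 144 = (m - 1)*(m^4 - 8*m^3 + 7*m^2 + 72*m - 144) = (m - 4)*(m - 1)*(m^3 - 4*m^2 - 9*m + 36) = (m - 4)^2*(m - 1)*(m^2 - 9) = (m - 4)^2*(m - 1)*(m + 3)*(m - 3)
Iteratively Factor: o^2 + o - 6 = (o - 2)*(o + 3)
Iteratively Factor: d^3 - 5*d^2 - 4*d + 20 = (d + 2)*(d^2 - 7*d + 10) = (d - 2)*(d + 2)*(d - 5)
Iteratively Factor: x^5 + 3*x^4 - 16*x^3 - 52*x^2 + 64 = (x - 4)*(x^4 + 7*x^3 + 12*x^2 - 4*x - 16) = (x - 4)*(x + 2)*(x^3 + 5*x^2 + 2*x - 8) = (x - 4)*(x + 2)*(x + 4)*(x^2 + x - 2) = (x - 4)*(x + 2)^2*(x + 4)*(x - 1)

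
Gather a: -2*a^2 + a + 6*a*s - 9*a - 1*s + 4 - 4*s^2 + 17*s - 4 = -2*a^2 + a*(6*s - 8) - 4*s^2 + 16*s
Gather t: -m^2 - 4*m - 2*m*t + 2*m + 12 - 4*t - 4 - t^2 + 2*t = -m^2 - 2*m - t^2 + t*(-2*m - 2) + 8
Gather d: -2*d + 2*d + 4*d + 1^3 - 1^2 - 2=4*d - 2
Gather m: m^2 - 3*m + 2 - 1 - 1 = m^2 - 3*m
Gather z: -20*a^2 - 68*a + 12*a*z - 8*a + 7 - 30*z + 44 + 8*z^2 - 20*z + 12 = -20*a^2 - 76*a + 8*z^2 + z*(12*a - 50) + 63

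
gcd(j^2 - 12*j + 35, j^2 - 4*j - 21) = j - 7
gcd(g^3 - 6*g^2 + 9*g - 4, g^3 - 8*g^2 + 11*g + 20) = g - 4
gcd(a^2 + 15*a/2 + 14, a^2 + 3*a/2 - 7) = a + 7/2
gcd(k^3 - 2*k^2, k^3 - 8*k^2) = k^2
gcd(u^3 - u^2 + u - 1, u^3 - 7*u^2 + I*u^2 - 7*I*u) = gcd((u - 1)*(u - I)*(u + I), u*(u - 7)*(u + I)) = u + I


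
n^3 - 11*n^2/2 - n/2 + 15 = (n - 5)*(n - 2)*(n + 3/2)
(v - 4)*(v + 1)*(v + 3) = v^3 - 13*v - 12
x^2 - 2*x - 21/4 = (x - 7/2)*(x + 3/2)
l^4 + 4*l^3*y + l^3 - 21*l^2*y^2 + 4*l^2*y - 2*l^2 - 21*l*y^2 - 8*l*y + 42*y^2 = (l - 1)*(l + 2)*(l - 3*y)*(l + 7*y)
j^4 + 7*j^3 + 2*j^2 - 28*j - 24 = (j - 2)*(j + 1)*(j + 2)*(j + 6)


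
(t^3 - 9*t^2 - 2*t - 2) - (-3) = t^3 - 9*t^2 - 2*t + 1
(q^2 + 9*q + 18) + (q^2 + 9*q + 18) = 2*q^2 + 18*q + 36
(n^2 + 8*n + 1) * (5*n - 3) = 5*n^3 + 37*n^2 - 19*n - 3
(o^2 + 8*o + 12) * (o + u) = o^3 + o^2*u + 8*o^2 + 8*o*u + 12*o + 12*u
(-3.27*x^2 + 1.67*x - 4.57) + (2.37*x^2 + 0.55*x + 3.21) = -0.9*x^2 + 2.22*x - 1.36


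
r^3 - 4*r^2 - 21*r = r*(r - 7)*(r + 3)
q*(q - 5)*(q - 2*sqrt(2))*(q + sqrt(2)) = q^4 - 5*q^3 - sqrt(2)*q^3 - 4*q^2 + 5*sqrt(2)*q^2 + 20*q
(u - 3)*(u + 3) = u^2 - 9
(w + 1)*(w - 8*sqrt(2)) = w^2 - 8*sqrt(2)*w + w - 8*sqrt(2)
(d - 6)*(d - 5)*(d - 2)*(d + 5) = d^4 - 8*d^3 - 13*d^2 + 200*d - 300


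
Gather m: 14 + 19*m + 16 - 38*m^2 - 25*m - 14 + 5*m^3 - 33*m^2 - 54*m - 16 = 5*m^3 - 71*m^2 - 60*m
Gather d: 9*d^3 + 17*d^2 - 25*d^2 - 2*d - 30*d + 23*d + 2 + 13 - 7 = 9*d^3 - 8*d^2 - 9*d + 8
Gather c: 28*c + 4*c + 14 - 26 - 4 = 32*c - 16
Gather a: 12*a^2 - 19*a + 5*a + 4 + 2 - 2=12*a^2 - 14*a + 4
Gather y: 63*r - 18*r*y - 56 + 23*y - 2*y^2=63*r - 2*y^2 + y*(23 - 18*r) - 56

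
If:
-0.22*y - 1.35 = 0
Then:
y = -6.14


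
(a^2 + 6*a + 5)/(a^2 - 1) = (a + 5)/(a - 1)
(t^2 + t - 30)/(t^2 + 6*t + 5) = (t^2 + t - 30)/(t^2 + 6*t + 5)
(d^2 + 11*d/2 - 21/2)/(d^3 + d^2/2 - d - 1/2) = (2*d^2 + 11*d - 21)/(2*d^3 + d^2 - 2*d - 1)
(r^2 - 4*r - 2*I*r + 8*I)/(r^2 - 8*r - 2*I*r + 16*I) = (r - 4)/(r - 8)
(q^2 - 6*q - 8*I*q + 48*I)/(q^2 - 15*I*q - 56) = (q - 6)/(q - 7*I)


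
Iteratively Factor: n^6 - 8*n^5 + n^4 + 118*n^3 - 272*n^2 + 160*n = (n + 4)*(n^5 - 12*n^4 + 49*n^3 - 78*n^2 + 40*n) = n*(n + 4)*(n^4 - 12*n^3 + 49*n^2 - 78*n + 40) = n*(n - 5)*(n + 4)*(n^3 - 7*n^2 + 14*n - 8) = n*(n - 5)*(n - 4)*(n + 4)*(n^2 - 3*n + 2) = n*(n - 5)*(n - 4)*(n - 1)*(n + 4)*(n - 2)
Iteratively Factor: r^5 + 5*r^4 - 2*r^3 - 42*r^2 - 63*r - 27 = (r + 3)*(r^4 + 2*r^3 - 8*r^2 - 18*r - 9) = (r + 1)*(r + 3)*(r^3 + r^2 - 9*r - 9) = (r + 1)*(r + 3)^2*(r^2 - 2*r - 3) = (r - 3)*(r + 1)*(r + 3)^2*(r + 1)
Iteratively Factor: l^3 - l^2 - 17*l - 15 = (l + 1)*(l^2 - 2*l - 15) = (l - 5)*(l + 1)*(l + 3)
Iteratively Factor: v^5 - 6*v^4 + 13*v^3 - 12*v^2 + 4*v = (v - 2)*(v^4 - 4*v^3 + 5*v^2 - 2*v) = (v - 2)*(v - 1)*(v^3 - 3*v^2 + 2*v) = (v - 2)^2*(v - 1)*(v^2 - v) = v*(v - 2)^2*(v - 1)*(v - 1)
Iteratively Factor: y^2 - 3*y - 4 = (y + 1)*(y - 4)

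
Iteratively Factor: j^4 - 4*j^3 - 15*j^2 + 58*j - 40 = (j + 4)*(j^3 - 8*j^2 + 17*j - 10) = (j - 1)*(j + 4)*(j^2 - 7*j + 10) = (j - 2)*(j - 1)*(j + 4)*(j - 5)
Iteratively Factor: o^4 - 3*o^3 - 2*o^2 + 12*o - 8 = (o + 2)*(o^3 - 5*o^2 + 8*o - 4) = (o - 2)*(o + 2)*(o^2 - 3*o + 2) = (o - 2)^2*(o + 2)*(o - 1)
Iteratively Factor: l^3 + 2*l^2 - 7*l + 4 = (l + 4)*(l^2 - 2*l + 1) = (l - 1)*(l + 4)*(l - 1)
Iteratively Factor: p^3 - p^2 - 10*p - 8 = (p - 4)*(p^2 + 3*p + 2) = (p - 4)*(p + 1)*(p + 2)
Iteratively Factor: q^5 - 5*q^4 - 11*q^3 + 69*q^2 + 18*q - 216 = (q + 2)*(q^4 - 7*q^3 + 3*q^2 + 63*q - 108) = (q + 2)*(q + 3)*(q^3 - 10*q^2 + 33*q - 36) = (q - 4)*(q + 2)*(q + 3)*(q^2 - 6*q + 9) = (q - 4)*(q - 3)*(q + 2)*(q + 3)*(q - 3)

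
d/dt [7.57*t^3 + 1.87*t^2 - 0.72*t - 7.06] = 22.71*t^2 + 3.74*t - 0.72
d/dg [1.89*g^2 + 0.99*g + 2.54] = 3.78*g + 0.99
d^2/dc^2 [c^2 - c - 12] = 2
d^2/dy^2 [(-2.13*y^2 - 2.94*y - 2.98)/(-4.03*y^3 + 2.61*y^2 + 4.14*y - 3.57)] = (69.186234*y^6 + 286.489476*y^5 + 608.455848*y^4 - 838.408626*y^3 - 565.00983*y^2 + 100.323432*y + 298.884006)/(65.450827*y^9 - 127.166247*y^8 - 119.353689*y^7 + 417.43503*y^6 - 102.690504*y^5 - 418.621041*y^4 + 314.579565*y^3 + 83.772549*y^2 - 158.291658*y + 45.499293)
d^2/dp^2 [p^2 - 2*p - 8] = 2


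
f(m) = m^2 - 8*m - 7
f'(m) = 2*m - 8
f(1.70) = -17.71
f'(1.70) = -4.60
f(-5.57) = 68.58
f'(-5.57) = -19.14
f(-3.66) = 35.68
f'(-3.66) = -15.32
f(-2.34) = 17.20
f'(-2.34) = -12.68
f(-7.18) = 101.99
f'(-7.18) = -22.36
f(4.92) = -22.15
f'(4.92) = 1.84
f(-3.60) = 34.76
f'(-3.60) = -15.20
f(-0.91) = 1.11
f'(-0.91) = -9.82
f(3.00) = -22.00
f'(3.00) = -2.00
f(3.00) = -22.00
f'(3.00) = -2.00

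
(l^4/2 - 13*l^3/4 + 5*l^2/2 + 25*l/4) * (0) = 0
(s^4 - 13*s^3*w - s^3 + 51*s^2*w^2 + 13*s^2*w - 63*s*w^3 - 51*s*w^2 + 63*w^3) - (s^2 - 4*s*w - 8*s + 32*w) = s^4 - 13*s^3*w - s^3 + 51*s^2*w^2 + 13*s^2*w - s^2 - 63*s*w^3 - 51*s*w^2 + 4*s*w + 8*s + 63*w^3 - 32*w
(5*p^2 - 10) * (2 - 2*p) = -10*p^3 + 10*p^2 + 20*p - 20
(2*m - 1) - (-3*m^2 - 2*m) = 3*m^2 + 4*m - 1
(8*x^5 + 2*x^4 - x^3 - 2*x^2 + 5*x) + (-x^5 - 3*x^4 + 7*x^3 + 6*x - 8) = 7*x^5 - x^4 + 6*x^3 - 2*x^2 + 11*x - 8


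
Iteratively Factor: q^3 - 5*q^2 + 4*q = (q)*(q^2 - 5*q + 4) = q*(q - 1)*(q - 4)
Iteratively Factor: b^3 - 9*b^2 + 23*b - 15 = (b - 1)*(b^2 - 8*b + 15) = (b - 5)*(b - 1)*(b - 3)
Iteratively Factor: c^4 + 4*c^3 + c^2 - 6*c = (c + 3)*(c^3 + c^2 - 2*c) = (c - 1)*(c + 3)*(c^2 + 2*c) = c*(c - 1)*(c + 3)*(c + 2)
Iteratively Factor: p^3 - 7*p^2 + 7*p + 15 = (p - 3)*(p^2 - 4*p - 5) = (p - 3)*(p + 1)*(p - 5)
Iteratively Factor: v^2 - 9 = (v + 3)*(v - 3)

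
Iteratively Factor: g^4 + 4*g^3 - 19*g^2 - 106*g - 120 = (g + 2)*(g^3 + 2*g^2 - 23*g - 60) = (g + 2)*(g + 3)*(g^2 - g - 20) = (g + 2)*(g + 3)*(g + 4)*(g - 5)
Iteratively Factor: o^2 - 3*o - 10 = (o - 5)*(o + 2)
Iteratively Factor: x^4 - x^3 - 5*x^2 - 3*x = (x)*(x^3 - x^2 - 5*x - 3) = x*(x - 3)*(x^2 + 2*x + 1) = x*(x - 3)*(x + 1)*(x + 1)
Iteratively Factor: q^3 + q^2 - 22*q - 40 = (q + 4)*(q^2 - 3*q - 10) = (q + 2)*(q + 4)*(q - 5)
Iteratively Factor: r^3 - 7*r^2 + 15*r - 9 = (r - 3)*(r^2 - 4*r + 3) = (r - 3)^2*(r - 1)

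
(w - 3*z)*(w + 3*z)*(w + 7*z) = w^3 + 7*w^2*z - 9*w*z^2 - 63*z^3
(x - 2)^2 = x^2 - 4*x + 4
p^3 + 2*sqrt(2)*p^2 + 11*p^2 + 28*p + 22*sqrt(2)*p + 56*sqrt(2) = (p + 4)*(p + 7)*(p + 2*sqrt(2))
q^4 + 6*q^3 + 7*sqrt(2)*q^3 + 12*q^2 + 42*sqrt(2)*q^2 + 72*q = q*(q + 6)*(q + sqrt(2))*(q + 6*sqrt(2))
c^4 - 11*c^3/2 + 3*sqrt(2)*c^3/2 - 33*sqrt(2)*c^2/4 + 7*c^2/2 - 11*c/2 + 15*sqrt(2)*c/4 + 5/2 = (c - 5)*(c - 1/2)*(c + sqrt(2)/2)*(c + sqrt(2))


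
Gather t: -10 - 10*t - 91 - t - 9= -11*t - 110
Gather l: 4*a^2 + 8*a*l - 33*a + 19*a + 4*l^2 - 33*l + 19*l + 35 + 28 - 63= 4*a^2 - 14*a + 4*l^2 + l*(8*a - 14)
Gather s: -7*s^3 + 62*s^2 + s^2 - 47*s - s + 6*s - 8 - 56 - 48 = -7*s^3 + 63*s^2 - 42*s - 112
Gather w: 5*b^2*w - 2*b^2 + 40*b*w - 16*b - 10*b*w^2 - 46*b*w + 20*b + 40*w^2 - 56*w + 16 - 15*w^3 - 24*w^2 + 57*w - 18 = -2*b^2 + 4*b - 15*w^3 + w^2*(16 - 10*b) + w*(5*b^2 - 6*b + 1) - 2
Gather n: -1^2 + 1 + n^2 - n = n^2 - n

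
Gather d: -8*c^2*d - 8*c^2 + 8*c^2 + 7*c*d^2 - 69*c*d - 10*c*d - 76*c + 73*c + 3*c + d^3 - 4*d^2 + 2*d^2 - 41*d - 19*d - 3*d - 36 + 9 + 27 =d^3 + d^2*(7*c - 2) + d*(-8*c^2 - 79*c - 63)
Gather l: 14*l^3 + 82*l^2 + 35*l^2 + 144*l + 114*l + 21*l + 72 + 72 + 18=14*l^3 + 117*l^2 + 279*l + 162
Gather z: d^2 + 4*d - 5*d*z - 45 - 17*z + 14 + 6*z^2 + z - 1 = d^2 + 4*d + 6*z^2 + z*(-5*d - 16) - 32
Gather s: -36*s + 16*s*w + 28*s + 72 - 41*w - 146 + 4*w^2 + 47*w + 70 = s*(16*w - 8) + 4*w^2 + 6*w - 4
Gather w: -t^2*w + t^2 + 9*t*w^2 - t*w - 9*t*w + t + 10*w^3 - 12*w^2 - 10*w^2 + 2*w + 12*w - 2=t^2 + t + 10*w^3 + w^2*(9*t - 22) + w*(-t^2 - 10*t + 14) - 2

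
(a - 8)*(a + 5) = a^2 - 3*a - 40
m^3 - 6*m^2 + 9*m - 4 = (m - 4)*(m - 1)^2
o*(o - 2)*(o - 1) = o^3 - 3*o^2 + 2*o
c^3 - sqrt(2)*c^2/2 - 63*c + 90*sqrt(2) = (c - 5*sqrt(2))*(c - 3*sqrt(2)/2)*(c + 6*sqrt(2))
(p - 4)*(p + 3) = p^2 - p - 12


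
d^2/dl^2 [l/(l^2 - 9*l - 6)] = 2*(-l*(2*l - 9)^2 + 3*(3 - l)*(-l^2 + 9*l + 6))/(-l^2 + 9*l + 6)^3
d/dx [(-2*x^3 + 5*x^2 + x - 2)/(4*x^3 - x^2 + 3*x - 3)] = (-18*x^4 - 20*x^3 + 58*x^2 - 34*x + 3)/(16*x^6 - 8*x^5 + 25*x^4 - 30*x^3 + 15*x^2 - 18*x + 9)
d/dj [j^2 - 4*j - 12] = 2*j - 4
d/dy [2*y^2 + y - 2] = 4*y + 1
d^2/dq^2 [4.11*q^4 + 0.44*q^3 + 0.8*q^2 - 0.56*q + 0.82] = 49.32*q^2 + 2.64*q + 1.6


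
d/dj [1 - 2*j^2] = -4*j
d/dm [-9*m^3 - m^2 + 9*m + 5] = -27*m^2 - 2*m + 9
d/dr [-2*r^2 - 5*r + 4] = -4*r - 5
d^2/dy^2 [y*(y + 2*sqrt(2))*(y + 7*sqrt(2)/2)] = 6*y + 11*sqrt(2)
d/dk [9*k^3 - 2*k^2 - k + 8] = 27*k^2 - 4*k - 1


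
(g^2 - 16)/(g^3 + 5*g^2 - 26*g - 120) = (g - 4)/(g^2 + g - 30)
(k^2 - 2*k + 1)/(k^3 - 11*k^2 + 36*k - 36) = (k^2 - 2*k + 1)/(k^3 - 11*k^2 + 36*k - 36)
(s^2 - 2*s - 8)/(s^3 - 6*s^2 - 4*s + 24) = (s - 4)/(s^2 - 8*s + 12)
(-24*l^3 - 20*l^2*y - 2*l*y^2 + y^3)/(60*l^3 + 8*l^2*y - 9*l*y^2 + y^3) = (2*l + y)/(-5*l + y)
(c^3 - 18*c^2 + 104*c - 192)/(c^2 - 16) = (c^2 - 14*c + 48)/(c + 4)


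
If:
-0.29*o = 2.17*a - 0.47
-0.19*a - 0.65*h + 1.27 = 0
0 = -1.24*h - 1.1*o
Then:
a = 0.49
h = 1.81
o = -2.04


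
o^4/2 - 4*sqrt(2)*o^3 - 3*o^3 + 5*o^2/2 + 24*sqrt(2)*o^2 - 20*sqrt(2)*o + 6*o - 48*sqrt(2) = (o/2 + 1/2)*(o - 4)*(o - 3)*(o - 8*sqrt(2))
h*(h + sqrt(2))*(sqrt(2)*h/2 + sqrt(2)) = sqrt(2)*h^3/2 + h^2 + sqrt(2)*h^2 + 2*h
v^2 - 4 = (v - 2)*(v + 2)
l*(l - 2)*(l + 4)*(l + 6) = l^4 + 8*l^3 + 4*l^2 - 48*l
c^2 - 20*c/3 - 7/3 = (c - 7)*(c + 1/3)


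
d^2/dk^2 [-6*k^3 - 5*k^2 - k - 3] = -36*k - 10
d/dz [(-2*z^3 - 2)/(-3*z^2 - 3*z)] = 2/3 - 2/(3*z^2)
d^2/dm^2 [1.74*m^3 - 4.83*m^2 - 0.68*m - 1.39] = 10.44*m - 9.66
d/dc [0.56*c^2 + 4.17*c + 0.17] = 1.12*c + 4.17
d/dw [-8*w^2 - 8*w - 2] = -16*w - 8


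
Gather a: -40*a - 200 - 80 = -40*a - 280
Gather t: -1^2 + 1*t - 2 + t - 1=2*t - 4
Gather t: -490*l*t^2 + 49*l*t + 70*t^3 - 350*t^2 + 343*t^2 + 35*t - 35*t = 49*l*t + 70*t^3 + t^2*(-490*l - 7)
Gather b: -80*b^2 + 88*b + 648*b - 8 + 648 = -80*b^2 + 736*b + 640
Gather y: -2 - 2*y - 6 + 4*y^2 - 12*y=4*y^2 - 14*y - 8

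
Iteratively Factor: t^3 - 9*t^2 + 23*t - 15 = (t - 3)*(t^2 - 6*t + 5) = (t - 5)*(t - 3)*(t - 1)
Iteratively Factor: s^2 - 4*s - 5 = (s - 5)*(s + 1)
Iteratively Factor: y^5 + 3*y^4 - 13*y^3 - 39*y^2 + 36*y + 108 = (y + 3)*(y^4 - 13*y^2 + 36) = (y + 2)*(y + 3)*(y^3 - 2*y^2 - 9*y + 18) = (y - 3)*(y + 2)*(y + 3)*(y^2 + y - 6) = (y - 3)*(y - 2)*(y + 2)*(y + 3)*(y + 3)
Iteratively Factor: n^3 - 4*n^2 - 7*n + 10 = (n + 2)*(n^2 - 6*n + 5) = (n - 1)*(n + 2)*(n - 5)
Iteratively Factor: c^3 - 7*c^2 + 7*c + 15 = (c - 3)*(c^2 - 4*c - 5) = (c - 3)*(c + 1)*(c - 5)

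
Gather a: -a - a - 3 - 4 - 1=-2*a - 8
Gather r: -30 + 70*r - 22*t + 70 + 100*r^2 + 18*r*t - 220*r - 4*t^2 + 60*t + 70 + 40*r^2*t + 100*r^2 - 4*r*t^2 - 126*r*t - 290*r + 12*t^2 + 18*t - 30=r^2*(40*t + 200) + r*(-4*t^2 - 108*t - 440) + 8*t^2 + 56*t + 80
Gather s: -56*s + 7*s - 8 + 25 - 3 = 14 - 49*s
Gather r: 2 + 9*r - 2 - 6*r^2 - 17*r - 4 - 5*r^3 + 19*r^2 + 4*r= -5*r^3 + 13*r^2 - 4*r - 4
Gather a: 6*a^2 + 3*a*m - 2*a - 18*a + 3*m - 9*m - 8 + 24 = 6*a^2 + a*(3*m - 20) - 6*m + 16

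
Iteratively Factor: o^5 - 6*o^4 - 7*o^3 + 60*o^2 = (o - 5)*(o^4 - o^3 - 12*o^2) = o*(o - 5)*(o^3 - o^2 - 12*o) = o^2*(o - 5)*(o^2 - o - 12) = o^2*(o - 5)*(o - 4)*(o + 3)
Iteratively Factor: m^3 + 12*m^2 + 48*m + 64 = (m + 4)*(m^2 + 8*m + 16) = (m + 4)^2*(m + 4)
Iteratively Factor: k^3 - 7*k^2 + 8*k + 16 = (k - 4)*(k^2 - 3*k - 4) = (k - 4)*(k + 1)*(k - 4)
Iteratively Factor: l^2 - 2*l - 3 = (l + 1)*(l - 3)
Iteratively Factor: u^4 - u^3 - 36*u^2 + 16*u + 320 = (u - 4)*(u^3 + 3*u^2 - 24*u - 80) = (u - 4)*(u + 4)*(u^2 - u - 20) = (u - 4)*(u + 4)^2*(u - 5)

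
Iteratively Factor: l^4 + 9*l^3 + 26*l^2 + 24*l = (l + 2)*(l^3 + 7*l^2 + 12*l) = (l + 2)*(l + 4)*(l^2 + 3*l) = l*(l + 2)*(l + 4)*(l + 3)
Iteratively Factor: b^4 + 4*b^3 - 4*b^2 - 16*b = (b)*(b^3 + 4*b^2 - 4*b - 16) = b*(b - 2)*(b^2 + 6*b + 8) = b*(b - 2)*(b + 4)*(b + 2)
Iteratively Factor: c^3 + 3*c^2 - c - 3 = (c + 3)*(c^2 - 1) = (c - 1)*(c + 3)*(c + 1)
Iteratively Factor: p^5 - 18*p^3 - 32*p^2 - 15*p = (p)*(p^4 - 18*p^2 - 32*p - 15) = p*(p + 1)*(p^3 - p^2 - 17*p - 15) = p*(p + 1)*(p + 3)*(p^2 - 4*p - 5) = p*(p - 5)*(p + 1)*(p + 3)*(p + 1)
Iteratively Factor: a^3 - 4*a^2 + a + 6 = (a - 2)*(a^2 - 2*a - 3) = (a - 2)*(a + 1)*(a - 3)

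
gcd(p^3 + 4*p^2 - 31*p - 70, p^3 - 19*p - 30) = p^2 - 3*p - 10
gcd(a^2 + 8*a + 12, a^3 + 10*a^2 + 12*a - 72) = a + 6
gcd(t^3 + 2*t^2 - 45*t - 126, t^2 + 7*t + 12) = t + 3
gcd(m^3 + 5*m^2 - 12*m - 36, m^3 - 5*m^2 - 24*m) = 1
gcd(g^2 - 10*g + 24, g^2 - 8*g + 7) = 1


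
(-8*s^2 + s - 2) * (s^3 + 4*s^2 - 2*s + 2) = -8*s^5 - 31*s^4 + 18*s^3 - 26*s^2 + 6*s - 4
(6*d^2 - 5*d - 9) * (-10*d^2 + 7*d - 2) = -60*d^4 + 92*d^3 + 43*d^2 - 53*d + 18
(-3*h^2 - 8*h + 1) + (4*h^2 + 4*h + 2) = h^2 - 4*h + 3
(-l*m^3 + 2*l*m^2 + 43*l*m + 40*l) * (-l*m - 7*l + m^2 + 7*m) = l^2*m^4 + 5*l^2*m^3 - 57*l^2*m^2 - 341*l^2*m - 280*l^2 - l*m^5 - 5*l*m^4 + 57*l*m^3 + 341*l*m^2 + 280*l*m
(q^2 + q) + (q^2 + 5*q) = 2*q^2 + 6*q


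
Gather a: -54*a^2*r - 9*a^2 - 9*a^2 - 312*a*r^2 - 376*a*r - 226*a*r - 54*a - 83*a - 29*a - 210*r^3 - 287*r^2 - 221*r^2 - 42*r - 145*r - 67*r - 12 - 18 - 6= a^2*(-54*r - 18) + a*(-312*r^2 - 602*r - 166) - 210*r^3 - 508*r^2 - 254*r - 36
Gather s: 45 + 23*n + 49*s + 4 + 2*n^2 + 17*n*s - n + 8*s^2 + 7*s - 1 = 2*n^2 + 22*n + 8*s^2 + s*(17*n + 56) + 48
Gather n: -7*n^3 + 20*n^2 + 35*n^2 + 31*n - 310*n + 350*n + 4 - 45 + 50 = -7*n^3 + 55*n^2 + 71*n + 9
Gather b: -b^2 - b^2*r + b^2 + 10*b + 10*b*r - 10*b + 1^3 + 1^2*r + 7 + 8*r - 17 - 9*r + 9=-b^2*r + 10*b*r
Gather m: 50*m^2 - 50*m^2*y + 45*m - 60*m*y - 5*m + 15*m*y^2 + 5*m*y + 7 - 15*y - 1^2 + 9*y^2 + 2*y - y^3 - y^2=m^2*(50 - 50*y) + m*(15*y^2 - 55*y + 40) - y^3 + 8*y^2 - 13*y + 6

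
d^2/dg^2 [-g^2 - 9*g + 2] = -2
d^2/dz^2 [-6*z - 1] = 0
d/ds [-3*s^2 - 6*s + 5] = -6*s - 6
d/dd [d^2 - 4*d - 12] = 2*d - 4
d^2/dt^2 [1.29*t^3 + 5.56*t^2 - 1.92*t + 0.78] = 7.74*t + 11.12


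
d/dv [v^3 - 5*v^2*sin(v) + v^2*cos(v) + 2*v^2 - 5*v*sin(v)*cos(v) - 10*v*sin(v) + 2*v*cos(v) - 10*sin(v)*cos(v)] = -v^2*sin(v) - 5*v^2*cos(v) + 3*v^2 - 12*v*sin(v) - 8*v*cos(v) - 5*v*cos(2*v) + 4*v - 10*sin(v) - 5*sin(2*v)/2 + 2*cos(v) - 10*cos(2*v)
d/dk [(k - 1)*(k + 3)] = 2*k + 2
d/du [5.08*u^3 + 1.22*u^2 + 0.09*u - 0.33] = 15.24*u^2 + 2.44*u + 0.09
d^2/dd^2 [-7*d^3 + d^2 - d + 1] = 2 - 42*d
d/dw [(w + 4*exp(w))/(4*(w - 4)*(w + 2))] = (w^2*exp(w) - w^2/4 - 4*w*exp(w) - 6*exp(w) - 2)/(w^4 - 4*w^3 - 12*w^2 + 32*w + 64)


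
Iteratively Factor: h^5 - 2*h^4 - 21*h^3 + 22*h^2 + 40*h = (h + 4)*(h^4 - 6*h^3 + 3*h^2 + 10*h) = (h - 5)*(h + 4)*(h^3 - h^2 - 2*h) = (h - 5)*(h - 2)*(h + 4)*(h^2 + h) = h*(h - 5)*(h - 2)*(h + 4)*(h + 1)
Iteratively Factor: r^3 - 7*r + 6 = (r + 3)*(r^2 - 3*r + 2) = (r - 2)*(r + 3)*(r - 1)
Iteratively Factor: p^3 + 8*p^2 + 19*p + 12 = (p + 1)*(p^2 + 7*p + 12) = (p + 1)*(p + 3)*(p + 4)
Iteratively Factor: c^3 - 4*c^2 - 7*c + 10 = (c + 2)*(c^2 - 6*c + 5) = (c - 1)*(c + 2)*(c - 5)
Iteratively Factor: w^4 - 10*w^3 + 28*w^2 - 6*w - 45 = (w - 3)*(w^3 - 7*w^2 + 7*w + 15) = (w - 3)*(w + 1)*(w^2 - 8*w + 15) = (w - 3)^2*(w + 1)*(w - 5)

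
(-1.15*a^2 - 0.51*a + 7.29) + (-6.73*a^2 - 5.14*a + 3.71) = -7.88*a^2 - 5.65*a + 11.0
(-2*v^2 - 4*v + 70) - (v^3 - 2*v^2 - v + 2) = -v^3 - 3*v + 68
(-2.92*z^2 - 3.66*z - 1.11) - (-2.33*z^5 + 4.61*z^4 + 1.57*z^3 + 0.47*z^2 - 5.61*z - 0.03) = 2.33*z^5 - 4.61*z^4 - 1.57*z^3 - 3.39*z^2 + 1.95*z - 1.08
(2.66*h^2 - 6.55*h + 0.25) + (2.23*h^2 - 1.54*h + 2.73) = 4.89*h^2 - 8.09*h + 2.98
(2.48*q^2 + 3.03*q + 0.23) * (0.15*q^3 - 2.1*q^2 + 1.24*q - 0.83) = 0.372*q^5 - 4.7535*q^4 - 3.2533*q^3 + 1.2158*q^2 - 2.2297*q - 0.1909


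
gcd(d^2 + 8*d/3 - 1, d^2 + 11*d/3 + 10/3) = 1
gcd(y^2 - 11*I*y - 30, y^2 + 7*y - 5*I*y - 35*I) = y - 5*I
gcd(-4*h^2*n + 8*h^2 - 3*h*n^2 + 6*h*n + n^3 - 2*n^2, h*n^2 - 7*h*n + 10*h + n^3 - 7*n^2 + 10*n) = h*n - 2*h + n^2 - 2*n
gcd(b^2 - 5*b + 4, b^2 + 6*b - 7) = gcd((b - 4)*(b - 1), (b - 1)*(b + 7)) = b - 1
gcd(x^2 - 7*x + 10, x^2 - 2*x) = x - 2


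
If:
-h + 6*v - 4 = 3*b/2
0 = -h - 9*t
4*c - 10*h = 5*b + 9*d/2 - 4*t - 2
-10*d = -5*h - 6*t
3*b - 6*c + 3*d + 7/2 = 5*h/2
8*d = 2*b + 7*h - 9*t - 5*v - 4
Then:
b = -174368/2601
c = -375067/10404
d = 1950/289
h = 4500/289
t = -500/289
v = -35108/2601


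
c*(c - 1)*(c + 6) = c^3 + 5*c^2 - 6*c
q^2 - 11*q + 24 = (q - 8)*(q - 3)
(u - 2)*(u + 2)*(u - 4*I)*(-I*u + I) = -I*u^4 - 4*u^3 + I*u^3 + 4*u^2 + 4*I*u^2 + 16*u - 4*I*u - 16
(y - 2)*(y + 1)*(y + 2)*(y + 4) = y^4 + 5*y^3 - 20*y - 16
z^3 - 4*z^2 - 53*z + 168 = (z - 8)*(z - 3)*(z + 7)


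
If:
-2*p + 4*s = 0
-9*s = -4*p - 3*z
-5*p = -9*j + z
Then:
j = 31*z/9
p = 6*z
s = 3*z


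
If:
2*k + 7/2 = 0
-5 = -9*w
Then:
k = -7/4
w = 5/9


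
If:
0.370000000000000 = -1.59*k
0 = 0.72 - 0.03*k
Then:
No Solution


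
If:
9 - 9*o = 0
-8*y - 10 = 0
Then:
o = 1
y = -5/4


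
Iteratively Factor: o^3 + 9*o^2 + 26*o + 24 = (o + 4)*(o^2 + 5*o + 6) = (o + 2)*(o + 4)*(o + 3)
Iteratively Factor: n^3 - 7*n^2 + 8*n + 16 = (n + 1)*(n^2 - 8*n + 16) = (n - 4)*(n + 1)*(n - 4)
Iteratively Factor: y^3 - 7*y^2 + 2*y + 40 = (y + 2)*(y^2 - 9*y + 20) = (y - 5)*(y + 2)*(y - 4)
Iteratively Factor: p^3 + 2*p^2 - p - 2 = (p - 1)*(p^2 + 3*p + 2) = (p - 1)*(p + 1)*(p + 2)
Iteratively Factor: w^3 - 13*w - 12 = (w + 3)*(w^2 - 3*w - 4) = (w + 1)*(w + 3)*(w - 4)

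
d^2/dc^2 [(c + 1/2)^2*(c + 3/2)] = 6*c + 5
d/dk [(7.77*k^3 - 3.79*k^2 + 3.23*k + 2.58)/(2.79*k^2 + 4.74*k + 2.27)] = (21.6783*k^4 + 73.6596*k^3 + 25.9374*k^2 - 31.603*k - 4.8971)/(7.7841*k^4 + 26.4492*k^3 + 35.1342*k^2 + 21.5196*k + 5.1529)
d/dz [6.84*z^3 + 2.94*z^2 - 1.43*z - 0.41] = 20.52*z^2 + 5.88*z - 1.43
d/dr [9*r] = 9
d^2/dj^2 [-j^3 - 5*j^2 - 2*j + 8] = -6*j - 10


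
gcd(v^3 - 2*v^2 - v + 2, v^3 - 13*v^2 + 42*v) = 1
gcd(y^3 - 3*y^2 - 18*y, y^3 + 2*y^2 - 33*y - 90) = y^2 - 3*y - 18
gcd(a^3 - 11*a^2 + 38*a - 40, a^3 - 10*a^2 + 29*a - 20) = a^2 - 9*a + 20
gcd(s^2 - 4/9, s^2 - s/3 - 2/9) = s - 2/3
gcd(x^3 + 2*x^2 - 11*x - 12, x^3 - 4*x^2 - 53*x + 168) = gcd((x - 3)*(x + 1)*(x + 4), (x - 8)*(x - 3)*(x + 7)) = x - 3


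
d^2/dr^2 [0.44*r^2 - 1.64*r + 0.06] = 0.880000000000000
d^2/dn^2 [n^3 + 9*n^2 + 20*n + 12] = 6*n + 18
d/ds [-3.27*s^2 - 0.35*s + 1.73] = -6.54*s - 0.35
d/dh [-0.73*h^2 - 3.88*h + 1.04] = -1.46*h - 3.88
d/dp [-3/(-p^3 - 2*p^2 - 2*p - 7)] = 3*(-3*p^2 - 4*p - 2)/(p^3 + 2*p^2 + 2*p + 7)^2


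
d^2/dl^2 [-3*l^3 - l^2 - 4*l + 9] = -18*l - 2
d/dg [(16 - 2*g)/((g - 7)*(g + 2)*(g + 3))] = 4*(g^3 - 13*g^2 + 16*g + 137)/(g^6 - 4*g^5 - 54*g^4 + 32*g^3 + 1009*g^2 + 2436*g + 1764)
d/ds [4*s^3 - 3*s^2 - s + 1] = 12*s^2 - 6*s - 1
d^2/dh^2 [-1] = 0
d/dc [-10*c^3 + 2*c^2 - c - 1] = -30*c^2 + 4*c - 1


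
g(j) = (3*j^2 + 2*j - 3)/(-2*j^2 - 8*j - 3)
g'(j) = (4*j + 8)*(3*j^2 + 2*j - 3)/(-2*j^2 - 8*j - 3)^2 + (6*j + 2)/(-2*j^2 - 8*j - 3)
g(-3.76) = -26.68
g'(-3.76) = -139.97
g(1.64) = -0.39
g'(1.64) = -0.29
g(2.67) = -0.61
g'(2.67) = -0.17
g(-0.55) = -4.02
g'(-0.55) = -30.93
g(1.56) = -0.36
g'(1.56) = -0.30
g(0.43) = 0.23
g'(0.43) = -1.00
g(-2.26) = 1.60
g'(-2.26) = -2.72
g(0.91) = -0.11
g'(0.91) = -0.52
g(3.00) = -0.67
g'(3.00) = -0.15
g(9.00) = -1.09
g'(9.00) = -0.03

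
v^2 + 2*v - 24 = (v - 4)*(v + 6)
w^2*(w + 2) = w^3 + 2*w^2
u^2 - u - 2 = (u - 2)*(u + 1)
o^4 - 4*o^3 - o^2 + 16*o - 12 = (o - 3)*(o - 2)*(o - 1)*(o + 2)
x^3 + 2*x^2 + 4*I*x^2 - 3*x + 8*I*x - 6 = (x + 2)*(x + I)*(x + 3*I)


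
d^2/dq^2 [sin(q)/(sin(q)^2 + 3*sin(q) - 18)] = (-sin(q)^5 + 3*sin(q)^4 - 106*sin(q)^3 - 54*sin(q)^2 - 216*sin(q) + 108)/((sin(q) - 3)^3*(sin(q) + 6)^3)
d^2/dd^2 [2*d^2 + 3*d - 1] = 4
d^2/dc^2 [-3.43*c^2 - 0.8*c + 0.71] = -6.86000000000000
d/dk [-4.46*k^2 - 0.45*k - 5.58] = -8.92*k - 0.45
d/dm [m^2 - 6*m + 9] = 2*m - 6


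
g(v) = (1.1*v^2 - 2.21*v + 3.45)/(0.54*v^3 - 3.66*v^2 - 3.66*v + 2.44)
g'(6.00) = -0.58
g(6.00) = -0.86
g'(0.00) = 1.22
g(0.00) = 1.41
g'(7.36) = -27.22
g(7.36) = -6.26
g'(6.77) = -2.17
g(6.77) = -1.73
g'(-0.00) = 1.22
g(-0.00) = 1.41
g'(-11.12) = -0.01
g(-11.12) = -0.14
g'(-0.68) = -2.41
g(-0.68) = 1.78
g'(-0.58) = -1.63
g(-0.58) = 1.58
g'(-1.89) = -2.54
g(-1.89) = -1.57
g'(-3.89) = -0.13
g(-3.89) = -0.41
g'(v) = (2.2*v - 2.21)/(0.54*v^3 - 3.66*v^2 - 3.66*v + 2.44) + (-1.62*v^2 + 7.32*v + 3.66)*(1.1*v^2 - 2.21*v + 3.45)/(0.54*v^3 - 3.66*v^2 - 3.66*v + 2.44)^2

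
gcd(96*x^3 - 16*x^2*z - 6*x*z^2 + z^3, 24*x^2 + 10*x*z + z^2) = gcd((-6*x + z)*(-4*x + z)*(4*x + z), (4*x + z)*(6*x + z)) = 4*x + z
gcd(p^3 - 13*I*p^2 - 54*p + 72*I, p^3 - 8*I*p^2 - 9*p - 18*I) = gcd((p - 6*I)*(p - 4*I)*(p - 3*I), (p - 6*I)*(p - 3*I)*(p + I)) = p^2 - 9*I*p - 18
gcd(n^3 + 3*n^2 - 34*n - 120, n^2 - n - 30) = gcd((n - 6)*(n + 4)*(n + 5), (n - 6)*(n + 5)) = n^2 - n - 30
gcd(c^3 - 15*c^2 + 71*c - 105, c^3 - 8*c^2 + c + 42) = c^2 - 10*c + 21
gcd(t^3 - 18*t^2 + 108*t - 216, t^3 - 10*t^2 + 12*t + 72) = t^2 - 12*t + 36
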